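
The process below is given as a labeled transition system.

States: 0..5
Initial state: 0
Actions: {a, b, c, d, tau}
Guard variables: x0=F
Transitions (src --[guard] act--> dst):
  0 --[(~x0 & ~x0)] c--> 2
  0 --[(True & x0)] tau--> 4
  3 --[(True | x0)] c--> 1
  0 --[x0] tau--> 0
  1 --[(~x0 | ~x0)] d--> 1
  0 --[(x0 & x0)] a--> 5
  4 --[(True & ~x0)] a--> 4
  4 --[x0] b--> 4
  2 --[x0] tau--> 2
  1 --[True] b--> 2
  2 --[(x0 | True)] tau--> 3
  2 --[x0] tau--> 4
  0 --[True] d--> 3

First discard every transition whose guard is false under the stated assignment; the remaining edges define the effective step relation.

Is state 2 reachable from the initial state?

Guard filter leaves 7 enabled edge(s).
depth 0: {0}
depth 1: {2,3}  now seen {0,2,3}
depth 2: {1}  now seen {0,1,2,3}
R = {0,1,2,3}
witness 2: c

Answer: REACHABLE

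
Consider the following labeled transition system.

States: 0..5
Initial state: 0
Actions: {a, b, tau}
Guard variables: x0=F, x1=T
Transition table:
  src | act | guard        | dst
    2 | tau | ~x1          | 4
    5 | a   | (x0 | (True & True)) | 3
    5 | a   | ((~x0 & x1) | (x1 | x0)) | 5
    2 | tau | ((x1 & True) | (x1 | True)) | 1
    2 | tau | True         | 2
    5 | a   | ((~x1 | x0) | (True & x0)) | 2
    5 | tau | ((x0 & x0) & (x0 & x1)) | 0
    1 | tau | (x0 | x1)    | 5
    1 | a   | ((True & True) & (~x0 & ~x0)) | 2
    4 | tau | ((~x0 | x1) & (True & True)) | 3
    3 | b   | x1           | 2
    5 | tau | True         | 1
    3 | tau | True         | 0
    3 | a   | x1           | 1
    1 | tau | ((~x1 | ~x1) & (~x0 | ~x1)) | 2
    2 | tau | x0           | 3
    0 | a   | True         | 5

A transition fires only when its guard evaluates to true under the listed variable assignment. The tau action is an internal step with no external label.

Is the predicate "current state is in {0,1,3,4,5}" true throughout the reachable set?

Inv-set: {0,1,3,4,5}
Reach set: {0,1,2,3,5}
  0: safe
  1: safe
  2: ✗ unsafe
  3: safe
  5: safe
witness against invariant: a·a·b → 2

Answer: INVARIANT VIOLATED at state 2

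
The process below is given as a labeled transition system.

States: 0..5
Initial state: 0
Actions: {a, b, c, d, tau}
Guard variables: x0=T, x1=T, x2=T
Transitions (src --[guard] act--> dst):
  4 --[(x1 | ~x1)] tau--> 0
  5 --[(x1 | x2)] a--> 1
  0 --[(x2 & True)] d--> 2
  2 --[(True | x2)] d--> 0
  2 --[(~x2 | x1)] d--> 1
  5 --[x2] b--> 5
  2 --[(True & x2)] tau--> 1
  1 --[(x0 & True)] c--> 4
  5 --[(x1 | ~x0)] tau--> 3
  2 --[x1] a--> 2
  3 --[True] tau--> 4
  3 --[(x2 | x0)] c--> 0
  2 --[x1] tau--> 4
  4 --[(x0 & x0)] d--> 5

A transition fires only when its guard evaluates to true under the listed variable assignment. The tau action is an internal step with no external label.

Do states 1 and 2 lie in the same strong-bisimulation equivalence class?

Compute ~ classes (split until stable):
  round 0: {{0,1,2,3,4,5}}
  round 1: {{0},{1},{2},{3},{4},{5}}
6 equivalence class(es) (converged in 2)
1∈{1}, 2∈{2}

Answer: NOT BISIMILAR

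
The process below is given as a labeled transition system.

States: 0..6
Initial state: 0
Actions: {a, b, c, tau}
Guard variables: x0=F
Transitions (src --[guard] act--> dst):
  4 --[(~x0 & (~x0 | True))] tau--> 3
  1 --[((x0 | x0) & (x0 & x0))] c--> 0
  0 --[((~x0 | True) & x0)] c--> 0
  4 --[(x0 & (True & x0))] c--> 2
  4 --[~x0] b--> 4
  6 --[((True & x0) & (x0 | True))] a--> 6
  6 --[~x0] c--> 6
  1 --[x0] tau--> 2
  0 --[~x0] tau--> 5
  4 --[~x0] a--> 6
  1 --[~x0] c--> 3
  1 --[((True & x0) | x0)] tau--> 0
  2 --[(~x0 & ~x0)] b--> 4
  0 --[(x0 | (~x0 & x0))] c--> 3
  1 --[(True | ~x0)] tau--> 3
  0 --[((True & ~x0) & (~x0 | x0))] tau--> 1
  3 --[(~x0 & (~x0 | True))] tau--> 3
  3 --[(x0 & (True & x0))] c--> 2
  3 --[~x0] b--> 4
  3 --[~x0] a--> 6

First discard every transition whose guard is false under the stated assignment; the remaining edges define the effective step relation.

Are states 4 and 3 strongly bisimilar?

Answer: BISIMILAR

Analysis:
Compute ~ classes (split until stable):
  round 0: {{0,1,2,3,4,5,6}}
  round 1: {{0},{1},{2},{3,4},{5},{6}}
6 equivalence class(es) (converged in 2)
4∈{3,4}, 3∈{3,4}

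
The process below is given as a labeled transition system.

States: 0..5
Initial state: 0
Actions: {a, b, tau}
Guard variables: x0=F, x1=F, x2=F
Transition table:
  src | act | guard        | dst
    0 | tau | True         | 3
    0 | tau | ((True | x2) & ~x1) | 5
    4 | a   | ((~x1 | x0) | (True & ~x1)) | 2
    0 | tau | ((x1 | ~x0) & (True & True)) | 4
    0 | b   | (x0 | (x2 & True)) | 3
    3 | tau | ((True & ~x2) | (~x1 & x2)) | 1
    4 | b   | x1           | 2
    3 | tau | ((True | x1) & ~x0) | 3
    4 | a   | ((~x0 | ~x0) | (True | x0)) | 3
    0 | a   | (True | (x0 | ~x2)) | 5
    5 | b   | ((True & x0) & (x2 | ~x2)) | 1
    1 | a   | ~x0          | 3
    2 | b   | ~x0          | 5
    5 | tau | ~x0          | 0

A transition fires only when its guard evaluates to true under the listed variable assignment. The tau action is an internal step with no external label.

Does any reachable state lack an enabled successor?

Answer: DEADLOCK-FREE

Analysis:
Reachable = {0,1,2,3,4,5}
  0: a→5  tau→3  tau→4  tau→5  [deg 4]
  1: a→3  [deg 1]
  2: b→5  [deg 1]
  3: tau→1  tau→3  [deg 2]
  4: a→2  a→3  [deg 2]
  5: tau→0  [deg 1]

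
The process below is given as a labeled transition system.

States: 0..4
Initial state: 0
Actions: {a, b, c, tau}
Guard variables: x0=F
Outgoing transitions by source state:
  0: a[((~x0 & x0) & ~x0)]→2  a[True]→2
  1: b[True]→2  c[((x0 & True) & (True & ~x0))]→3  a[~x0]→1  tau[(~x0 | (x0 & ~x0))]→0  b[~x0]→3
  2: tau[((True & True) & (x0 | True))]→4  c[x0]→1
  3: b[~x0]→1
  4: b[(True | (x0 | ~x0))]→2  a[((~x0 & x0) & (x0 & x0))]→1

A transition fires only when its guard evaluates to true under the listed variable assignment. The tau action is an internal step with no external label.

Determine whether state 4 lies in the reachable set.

Guard filter leaves 8 enabled edge(s).
depth 0: {0}
depth 1: {2}  total {0,2}
depth 2: {4}  total {0,2,4}
R = {0,2,4}
Path to 4: a·tau

Answer: REACHABLE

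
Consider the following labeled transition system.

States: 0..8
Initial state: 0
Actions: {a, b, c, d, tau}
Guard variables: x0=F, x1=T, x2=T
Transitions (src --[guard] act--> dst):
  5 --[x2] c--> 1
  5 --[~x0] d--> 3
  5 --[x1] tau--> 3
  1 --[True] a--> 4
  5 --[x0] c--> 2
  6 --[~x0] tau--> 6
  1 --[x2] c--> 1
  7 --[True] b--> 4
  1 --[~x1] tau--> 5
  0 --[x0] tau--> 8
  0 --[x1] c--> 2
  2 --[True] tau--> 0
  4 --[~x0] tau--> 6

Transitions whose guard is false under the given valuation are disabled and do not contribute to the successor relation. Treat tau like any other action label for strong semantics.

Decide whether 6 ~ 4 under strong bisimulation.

Compute ~ classes (split until stable):
  round 0: {{0,1,2,3,4,5,6,7,8}}
  round 1: {{0},{1},{2,4,6},{3,8},{5},{7}}
  round 2: {{0},{1},{2},{3,8},{4,6},{5},{7}}
7 equivalence class(es) (converged in 3)
[6]={4,6}  [4]={4,6}

Answer: BISIMILAR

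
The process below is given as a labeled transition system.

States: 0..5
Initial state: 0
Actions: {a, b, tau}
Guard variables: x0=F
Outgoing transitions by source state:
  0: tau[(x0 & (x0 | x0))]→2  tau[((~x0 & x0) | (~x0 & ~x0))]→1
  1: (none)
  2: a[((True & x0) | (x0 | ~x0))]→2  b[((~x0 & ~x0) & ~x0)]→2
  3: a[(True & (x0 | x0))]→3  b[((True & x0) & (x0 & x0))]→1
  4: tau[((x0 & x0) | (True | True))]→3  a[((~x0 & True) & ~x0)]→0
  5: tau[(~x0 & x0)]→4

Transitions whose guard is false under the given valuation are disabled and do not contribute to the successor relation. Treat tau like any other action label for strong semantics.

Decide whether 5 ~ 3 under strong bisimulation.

Answer: BISIMILAR

Analysis:
Refine partition for ~:
  π0 = {{0,1,2,3,4,5}}
  π1 = {{0},{1,3,5},{2},{4}}
stable after 2 split(s): 4 block(s)
[5]={1,3,5}  [3]={1,3,5}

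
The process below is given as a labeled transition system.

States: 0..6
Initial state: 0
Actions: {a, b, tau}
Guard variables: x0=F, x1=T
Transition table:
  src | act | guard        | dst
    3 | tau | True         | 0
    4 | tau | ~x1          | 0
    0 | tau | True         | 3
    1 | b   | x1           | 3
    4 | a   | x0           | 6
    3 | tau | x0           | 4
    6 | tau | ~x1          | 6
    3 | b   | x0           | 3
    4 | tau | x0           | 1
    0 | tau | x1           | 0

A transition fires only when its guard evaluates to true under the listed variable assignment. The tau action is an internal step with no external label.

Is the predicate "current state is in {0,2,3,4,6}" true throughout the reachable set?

Answer: INVARIANT HOLDS

Analysis:
Allowed set {0,2,3,4,6}
R = {0,3}
  0: ✓
  3: ✓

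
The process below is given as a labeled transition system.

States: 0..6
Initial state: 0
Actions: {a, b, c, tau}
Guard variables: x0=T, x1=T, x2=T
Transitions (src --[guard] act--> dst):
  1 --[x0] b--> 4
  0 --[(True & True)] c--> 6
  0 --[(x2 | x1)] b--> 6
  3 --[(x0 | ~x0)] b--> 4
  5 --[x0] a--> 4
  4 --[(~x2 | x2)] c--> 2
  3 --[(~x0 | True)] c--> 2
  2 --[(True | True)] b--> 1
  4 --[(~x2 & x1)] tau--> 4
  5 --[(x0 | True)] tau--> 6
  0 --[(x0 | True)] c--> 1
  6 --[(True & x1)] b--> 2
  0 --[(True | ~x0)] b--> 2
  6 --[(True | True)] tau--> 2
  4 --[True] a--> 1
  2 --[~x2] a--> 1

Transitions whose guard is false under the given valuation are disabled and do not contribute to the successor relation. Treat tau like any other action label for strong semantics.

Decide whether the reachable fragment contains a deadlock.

Answer: DEADLOCK-FREE

Analysis:
Reach set: {0,1,2,4,6}
  0: b→2  b→6  c→1  c→6  [deg 4]
  1: b→4  [deg 1]
  2: b→1  [deg 1]
  4: a→1  c→2  [deg 2]
  6: b→2  tau→2  [deg 2]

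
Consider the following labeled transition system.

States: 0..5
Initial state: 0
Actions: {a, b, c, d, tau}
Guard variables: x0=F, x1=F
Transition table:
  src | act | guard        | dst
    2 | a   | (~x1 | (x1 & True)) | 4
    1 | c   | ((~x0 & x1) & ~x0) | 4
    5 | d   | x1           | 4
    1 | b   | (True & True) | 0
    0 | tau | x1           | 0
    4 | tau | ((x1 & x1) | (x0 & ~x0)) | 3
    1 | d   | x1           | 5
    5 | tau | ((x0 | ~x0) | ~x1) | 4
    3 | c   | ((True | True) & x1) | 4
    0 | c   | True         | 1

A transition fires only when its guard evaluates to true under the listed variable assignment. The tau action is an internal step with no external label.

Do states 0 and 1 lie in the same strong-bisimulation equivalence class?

Answer: NOT BISIMILAR

Analysis:
Compute ~ classes (split until stable):
  round 0: {{0,1,2,3,4,5}}
  round 1: {{0},{1},{2},{3,4},{5}}
stable after 2 split(s): 5 block(s)
class of 0: {0}; class of 1: {1}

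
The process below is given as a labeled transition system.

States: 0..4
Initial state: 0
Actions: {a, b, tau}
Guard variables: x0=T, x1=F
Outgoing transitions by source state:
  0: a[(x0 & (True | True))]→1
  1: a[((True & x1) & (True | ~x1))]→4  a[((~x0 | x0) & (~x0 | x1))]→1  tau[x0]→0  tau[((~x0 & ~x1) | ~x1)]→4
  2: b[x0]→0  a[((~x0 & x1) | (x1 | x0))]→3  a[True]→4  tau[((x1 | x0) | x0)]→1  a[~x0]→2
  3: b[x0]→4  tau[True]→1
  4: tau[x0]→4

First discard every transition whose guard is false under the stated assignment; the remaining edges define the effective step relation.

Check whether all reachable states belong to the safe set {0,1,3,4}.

Inv-set: {0,1,3,4}
Reachable = {0,1,4}
  0: safe
  1: safe
  4: safe

Answer: INVARIANT HOLDS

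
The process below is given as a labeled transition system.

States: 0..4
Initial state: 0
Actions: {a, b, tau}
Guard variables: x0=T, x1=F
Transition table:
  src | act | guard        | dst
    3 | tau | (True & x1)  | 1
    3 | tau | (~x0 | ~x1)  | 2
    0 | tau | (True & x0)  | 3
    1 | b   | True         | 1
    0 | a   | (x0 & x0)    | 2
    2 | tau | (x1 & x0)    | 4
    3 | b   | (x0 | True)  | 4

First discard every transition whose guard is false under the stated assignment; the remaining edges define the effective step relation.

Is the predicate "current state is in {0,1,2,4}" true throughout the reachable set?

Answer: INVARIANT VIOLATED at state 3

Analysis:
Safe = {0,1,2,4}
R = {0,2,3,4}
  0: safe
  2: safe
  3: outside
  4: safe
counterexample path to 3: tau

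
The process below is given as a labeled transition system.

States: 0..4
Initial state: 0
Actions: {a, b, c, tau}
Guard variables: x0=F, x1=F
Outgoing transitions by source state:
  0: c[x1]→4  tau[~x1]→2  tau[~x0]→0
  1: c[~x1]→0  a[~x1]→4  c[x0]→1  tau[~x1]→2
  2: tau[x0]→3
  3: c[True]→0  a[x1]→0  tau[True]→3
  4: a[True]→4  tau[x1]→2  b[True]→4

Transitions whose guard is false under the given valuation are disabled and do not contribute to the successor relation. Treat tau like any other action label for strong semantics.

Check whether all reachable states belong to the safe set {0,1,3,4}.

Safe = {0,1,3,4}
Reach set: {0,2}
  0: ✓
  2: ✗ unsafe
reach 2 via tau — violates

Answer: INVARIANT VIOLATED at state 2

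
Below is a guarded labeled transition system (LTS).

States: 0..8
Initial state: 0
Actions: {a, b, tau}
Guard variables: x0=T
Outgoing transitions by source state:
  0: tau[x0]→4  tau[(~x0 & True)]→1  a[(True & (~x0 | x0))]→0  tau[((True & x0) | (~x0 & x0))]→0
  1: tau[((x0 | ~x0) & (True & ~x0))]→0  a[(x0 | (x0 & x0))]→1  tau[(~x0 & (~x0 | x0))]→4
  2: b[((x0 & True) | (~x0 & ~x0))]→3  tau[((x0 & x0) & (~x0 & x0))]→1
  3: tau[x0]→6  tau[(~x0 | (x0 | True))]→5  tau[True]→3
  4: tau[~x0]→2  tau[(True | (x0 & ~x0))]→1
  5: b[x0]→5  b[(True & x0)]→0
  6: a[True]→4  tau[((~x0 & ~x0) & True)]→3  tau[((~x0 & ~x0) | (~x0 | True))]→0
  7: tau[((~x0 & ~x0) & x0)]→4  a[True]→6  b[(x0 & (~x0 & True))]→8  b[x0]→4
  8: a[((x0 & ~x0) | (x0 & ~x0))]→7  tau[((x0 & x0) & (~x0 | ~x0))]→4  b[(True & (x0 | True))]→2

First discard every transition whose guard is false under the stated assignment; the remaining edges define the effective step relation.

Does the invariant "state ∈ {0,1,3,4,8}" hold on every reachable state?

Answer: INVARIANT HOLDS

Working:
Safe = {0,1,3,4,8}
R = {0,1,4}
  0: ok
  1: ok
  4: ok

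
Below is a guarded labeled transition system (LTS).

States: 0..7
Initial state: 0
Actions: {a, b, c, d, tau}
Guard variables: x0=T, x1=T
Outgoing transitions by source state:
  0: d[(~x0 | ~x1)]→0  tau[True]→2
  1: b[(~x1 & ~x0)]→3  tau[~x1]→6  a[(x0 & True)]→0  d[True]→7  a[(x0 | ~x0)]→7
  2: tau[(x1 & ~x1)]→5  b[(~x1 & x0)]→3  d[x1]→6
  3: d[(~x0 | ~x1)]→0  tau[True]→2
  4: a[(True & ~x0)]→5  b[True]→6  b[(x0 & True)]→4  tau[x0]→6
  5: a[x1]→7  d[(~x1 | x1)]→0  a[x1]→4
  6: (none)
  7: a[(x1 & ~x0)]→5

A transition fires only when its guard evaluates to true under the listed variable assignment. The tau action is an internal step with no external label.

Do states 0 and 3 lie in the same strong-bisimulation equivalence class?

Compute ~ classes (split until stable):
  π0 = {{0,1,2,3,4,5,6,7}}
  π1 = {{0,3},{1,5},{2},{4},{6,7}}
  π2 = {{0,3},{1},{2},{4},{5},{6,7}}
Fixed point at round 3; 6 class(es).
0∈{0,3}, 3∈{0,3}

Answer: BISIMILAR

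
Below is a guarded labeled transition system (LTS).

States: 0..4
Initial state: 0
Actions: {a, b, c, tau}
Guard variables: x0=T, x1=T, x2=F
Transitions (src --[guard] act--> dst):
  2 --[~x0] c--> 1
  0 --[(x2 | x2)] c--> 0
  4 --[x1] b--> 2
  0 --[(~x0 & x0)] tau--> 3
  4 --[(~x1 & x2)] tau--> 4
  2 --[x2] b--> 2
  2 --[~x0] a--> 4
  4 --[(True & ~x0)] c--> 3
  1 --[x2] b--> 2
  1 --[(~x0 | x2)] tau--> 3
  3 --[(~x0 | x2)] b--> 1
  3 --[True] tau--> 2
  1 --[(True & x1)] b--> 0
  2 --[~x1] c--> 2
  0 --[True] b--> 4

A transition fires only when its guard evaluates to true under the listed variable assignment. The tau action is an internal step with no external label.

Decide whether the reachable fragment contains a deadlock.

Reach set: {0,2,4}
  0: b→4  [1 out]
  2: ∅  [STUCK]
  4: b→2  [1 out]
Path to 2: b·b

Answer: DEADLOCK at state 2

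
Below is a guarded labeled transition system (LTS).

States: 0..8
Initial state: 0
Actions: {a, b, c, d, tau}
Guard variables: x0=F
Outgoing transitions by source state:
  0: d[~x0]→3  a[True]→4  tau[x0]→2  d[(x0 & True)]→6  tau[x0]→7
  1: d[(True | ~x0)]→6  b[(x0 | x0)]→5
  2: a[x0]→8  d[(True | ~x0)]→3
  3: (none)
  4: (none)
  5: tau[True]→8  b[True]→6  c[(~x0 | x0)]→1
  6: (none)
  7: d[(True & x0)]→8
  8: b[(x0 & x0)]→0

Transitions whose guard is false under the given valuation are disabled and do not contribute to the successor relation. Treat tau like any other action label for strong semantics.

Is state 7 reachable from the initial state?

Answer: UNREACHABLE

Working:
7 transition(s) survive guard evaluation.
L0 = {0}
L1 = {3,4}  now seen {0,3,4}
Reachable = {0,3,4}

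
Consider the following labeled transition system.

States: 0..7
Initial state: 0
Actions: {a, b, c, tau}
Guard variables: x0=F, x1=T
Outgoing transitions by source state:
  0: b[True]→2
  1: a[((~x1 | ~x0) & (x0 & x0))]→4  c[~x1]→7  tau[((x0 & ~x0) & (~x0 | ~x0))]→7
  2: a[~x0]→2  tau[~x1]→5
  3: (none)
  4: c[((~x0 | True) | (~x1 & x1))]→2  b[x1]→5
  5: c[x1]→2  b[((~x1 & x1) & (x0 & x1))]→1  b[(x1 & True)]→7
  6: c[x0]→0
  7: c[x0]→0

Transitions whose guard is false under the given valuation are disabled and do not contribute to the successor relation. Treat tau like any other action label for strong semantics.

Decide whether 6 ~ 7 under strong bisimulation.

Bisimulation quotient by refinement:
  round 0: {{0,1,2,3,4,5,6,7}}
  round 1: {{0},{1,3,6,7},{2},{4,5}}
  round 2: {{0},{1,3,6,7},{2},{4},{5}}
Fixed point at round 3; 5 class(es).
class of 6: {1,3,6,7}; class of 7: {1,3,6,7}

Answer: BISIMILAR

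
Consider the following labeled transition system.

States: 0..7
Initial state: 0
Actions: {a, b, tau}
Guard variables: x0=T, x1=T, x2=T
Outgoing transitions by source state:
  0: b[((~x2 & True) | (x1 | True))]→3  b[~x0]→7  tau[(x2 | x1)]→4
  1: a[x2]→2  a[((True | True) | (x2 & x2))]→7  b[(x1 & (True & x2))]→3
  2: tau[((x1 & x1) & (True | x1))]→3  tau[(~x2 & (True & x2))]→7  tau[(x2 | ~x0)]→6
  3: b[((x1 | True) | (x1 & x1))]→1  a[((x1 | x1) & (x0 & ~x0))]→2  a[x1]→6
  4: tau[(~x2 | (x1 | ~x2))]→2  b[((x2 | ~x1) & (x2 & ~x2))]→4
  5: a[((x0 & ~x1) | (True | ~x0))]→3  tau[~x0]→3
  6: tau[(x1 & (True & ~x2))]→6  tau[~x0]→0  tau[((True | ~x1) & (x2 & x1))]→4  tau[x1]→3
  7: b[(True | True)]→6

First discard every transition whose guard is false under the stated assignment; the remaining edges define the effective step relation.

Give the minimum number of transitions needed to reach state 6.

Layered search for 6:
  depth 0: {0}
  depth 1: {3,4}
  depth 2: {1,2,6}
depth(6)=2, e.g. b·a

Answer: 2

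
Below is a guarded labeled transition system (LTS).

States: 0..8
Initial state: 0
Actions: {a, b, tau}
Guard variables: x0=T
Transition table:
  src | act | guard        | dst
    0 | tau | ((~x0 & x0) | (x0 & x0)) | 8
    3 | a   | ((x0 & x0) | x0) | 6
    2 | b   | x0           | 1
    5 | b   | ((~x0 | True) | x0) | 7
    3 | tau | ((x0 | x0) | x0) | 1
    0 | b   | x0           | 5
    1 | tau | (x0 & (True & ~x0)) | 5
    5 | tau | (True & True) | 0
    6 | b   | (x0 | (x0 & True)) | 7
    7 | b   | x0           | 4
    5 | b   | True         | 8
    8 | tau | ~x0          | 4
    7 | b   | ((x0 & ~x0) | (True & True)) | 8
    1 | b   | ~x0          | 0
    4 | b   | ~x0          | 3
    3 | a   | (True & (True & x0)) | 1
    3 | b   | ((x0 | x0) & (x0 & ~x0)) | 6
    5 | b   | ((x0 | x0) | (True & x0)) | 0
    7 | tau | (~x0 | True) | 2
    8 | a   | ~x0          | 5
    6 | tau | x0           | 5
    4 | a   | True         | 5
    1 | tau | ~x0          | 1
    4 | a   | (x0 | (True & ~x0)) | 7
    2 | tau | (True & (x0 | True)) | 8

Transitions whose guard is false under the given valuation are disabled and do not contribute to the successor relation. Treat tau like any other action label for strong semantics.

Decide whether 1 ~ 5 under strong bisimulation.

Refine partition for ~:
  π0 = {{0,1,2,3,4,5,6,7,8}}
  π1 = {{0,2,5,6,7},{1,8},{3},{4}}
  π2 = {{0},{1,8},{2},{3},{4},{5},{6},{7}}
8 equivalence class(es) (converged in 3)
[1]={1,8}  [5]={5}

Answer: NOT BISIMILAR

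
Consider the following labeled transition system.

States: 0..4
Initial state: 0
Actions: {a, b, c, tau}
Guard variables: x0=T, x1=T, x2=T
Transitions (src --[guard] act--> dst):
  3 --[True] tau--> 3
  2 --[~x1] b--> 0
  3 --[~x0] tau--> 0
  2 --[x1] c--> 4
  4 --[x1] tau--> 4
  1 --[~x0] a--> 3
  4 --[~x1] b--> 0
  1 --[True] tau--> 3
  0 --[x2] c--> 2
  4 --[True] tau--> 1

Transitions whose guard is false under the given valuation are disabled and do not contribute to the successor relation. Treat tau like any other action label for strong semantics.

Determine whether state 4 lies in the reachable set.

Answer: REACHABLE

Working:
Guard filter leaves 6 enabled edge(s).
depth 0: {0}
depth 1: {2}  now seen {0,2}
depth 2: {4}  now seen {0,2,4}
depth 3: {1}  now seen {0,1,2,4}
depth 4: {3}  now seen {0,1,2,3,4}
Reach set: {0,1,2,3,4}
Path to 4: c·c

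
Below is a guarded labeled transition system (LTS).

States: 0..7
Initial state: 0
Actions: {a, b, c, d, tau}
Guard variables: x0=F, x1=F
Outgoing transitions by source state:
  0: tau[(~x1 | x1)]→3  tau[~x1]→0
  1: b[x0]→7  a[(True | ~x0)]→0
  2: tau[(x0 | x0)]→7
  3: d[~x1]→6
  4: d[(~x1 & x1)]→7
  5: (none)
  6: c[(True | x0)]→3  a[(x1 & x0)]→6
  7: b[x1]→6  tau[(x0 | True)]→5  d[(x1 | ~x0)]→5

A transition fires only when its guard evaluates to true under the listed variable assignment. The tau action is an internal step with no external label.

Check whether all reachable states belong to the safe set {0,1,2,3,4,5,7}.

Allowed set {0,1,2,3,4,5,7}
Reach set: {0,3,6}
  0: ✓
  3: ✓
  6: VIOLATES
reach 6 via tau·d — violates

Answer: INVARIANT VIOLATED at state 6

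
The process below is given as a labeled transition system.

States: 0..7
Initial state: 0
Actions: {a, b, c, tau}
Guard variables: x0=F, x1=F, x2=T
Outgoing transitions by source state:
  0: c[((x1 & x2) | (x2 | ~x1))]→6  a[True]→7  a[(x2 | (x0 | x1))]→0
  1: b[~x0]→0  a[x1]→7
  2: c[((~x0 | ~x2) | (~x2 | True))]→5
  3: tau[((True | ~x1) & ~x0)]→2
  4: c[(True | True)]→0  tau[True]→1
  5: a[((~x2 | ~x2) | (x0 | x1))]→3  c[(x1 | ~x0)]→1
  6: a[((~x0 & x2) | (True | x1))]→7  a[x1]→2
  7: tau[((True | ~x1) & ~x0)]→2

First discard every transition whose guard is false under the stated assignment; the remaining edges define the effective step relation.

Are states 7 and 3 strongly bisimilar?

Answer: BISIMILAR

Working:
Bisimulation quotient by refinement:
  π0 = {{0,1,2,3,4,5,6,7}}
  π1 = {{0},{1},{2,5},{3,7},{4},{6}}
  π2 = {{0},{1},{2},{3,7},{4},{5},{6}}
stable after 3 split(s): 7 block(s)
[7]={3,7}  [3]={3,7}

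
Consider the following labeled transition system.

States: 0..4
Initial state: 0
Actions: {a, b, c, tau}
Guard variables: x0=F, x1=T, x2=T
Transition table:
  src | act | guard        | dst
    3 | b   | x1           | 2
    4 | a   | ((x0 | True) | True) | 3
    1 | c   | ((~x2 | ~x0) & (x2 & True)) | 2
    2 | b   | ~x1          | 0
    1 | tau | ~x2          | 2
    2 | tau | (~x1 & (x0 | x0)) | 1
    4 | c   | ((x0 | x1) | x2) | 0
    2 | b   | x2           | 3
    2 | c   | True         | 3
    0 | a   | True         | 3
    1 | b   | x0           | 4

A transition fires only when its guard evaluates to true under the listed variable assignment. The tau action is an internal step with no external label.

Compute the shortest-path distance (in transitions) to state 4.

Layered search for 4:
  L0 = {0}
  L1 = {3}
  L2 = {2}
4 never appears.

Answer: UNREACHABLE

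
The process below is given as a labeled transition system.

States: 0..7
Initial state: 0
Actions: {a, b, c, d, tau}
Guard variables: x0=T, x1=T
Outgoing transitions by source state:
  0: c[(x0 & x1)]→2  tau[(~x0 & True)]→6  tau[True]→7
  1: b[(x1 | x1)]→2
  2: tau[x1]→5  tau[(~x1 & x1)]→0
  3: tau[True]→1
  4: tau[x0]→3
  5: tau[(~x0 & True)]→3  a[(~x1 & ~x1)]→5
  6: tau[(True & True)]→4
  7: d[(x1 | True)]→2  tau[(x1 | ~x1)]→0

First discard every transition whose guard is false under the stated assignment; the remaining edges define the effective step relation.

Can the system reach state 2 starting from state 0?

Answer: REACHABLE

Working:
After dropping false guards: 9 live edges.
Layer 0: {0}
Layer 1: {2,7}  cumulative {0,2,7}
Layer 2: {5}  cumulative {0,2,5,7}
Reach set: {0,2,5,7}
Path to 2: c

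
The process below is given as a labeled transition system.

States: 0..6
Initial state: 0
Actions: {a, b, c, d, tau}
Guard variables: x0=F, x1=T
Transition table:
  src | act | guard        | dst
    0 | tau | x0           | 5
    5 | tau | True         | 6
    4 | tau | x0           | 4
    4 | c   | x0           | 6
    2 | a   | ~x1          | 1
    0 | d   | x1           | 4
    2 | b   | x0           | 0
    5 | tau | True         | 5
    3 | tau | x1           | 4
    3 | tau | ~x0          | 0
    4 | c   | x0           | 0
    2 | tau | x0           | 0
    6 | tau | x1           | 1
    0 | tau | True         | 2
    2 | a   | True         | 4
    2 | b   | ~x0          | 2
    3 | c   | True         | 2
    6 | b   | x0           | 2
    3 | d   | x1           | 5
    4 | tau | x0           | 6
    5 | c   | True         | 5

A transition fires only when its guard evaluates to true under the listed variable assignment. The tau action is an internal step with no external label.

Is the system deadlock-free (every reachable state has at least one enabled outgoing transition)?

Answer: DEADLOCK at state 4

Analysis:
Reach set: {0,2,4}
  0: d→4  tau→2  [2 exit(s)]
  2: a→4  b→2  [2 exit(s)]
  4: ∅  [deadlock]
witness 4: d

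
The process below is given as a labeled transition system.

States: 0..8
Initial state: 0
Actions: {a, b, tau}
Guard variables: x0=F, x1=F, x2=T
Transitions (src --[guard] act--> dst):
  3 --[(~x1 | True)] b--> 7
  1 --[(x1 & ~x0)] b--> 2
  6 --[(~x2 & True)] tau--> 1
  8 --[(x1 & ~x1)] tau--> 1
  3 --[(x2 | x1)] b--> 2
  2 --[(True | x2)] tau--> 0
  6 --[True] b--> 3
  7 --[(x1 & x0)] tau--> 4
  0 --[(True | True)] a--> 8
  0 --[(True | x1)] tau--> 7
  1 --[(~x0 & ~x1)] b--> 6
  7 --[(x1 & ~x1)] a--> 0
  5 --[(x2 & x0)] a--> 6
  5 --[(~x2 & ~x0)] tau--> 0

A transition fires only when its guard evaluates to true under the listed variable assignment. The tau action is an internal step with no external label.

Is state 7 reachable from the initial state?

After dropping false guards: 7 live edges.
depth 0: {0}
depth 1: {7,8}  cumulative {0,7,8}
R = {0,7,8}
Path to 7: tau

Answer: REACHABLE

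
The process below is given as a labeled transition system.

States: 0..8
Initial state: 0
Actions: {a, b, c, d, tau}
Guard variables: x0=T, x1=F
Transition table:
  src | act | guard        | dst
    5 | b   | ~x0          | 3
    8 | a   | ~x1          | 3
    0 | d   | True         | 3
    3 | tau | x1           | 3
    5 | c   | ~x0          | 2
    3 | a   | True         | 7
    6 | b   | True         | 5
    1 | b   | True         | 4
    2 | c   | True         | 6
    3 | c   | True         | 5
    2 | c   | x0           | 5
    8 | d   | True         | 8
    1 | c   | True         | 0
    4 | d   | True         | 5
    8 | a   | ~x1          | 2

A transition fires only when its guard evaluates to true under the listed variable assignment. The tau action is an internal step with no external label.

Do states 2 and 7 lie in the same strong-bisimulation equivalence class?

Answer: NOT BISIMILAR

Working:
Bisimulation quotient by refinement:
  round 0: {{0,1,2,3,4,5,6,7,8}}
  round 1: {{0,4},{1},{2},{3},{5,7},{6},{8}}
  round 2: {{0},{1},{2},{3},{4},{5,7},{6},{8}}
Fixed point at round 3; 8 class(es).
2∈{2}, 7∈{5,7}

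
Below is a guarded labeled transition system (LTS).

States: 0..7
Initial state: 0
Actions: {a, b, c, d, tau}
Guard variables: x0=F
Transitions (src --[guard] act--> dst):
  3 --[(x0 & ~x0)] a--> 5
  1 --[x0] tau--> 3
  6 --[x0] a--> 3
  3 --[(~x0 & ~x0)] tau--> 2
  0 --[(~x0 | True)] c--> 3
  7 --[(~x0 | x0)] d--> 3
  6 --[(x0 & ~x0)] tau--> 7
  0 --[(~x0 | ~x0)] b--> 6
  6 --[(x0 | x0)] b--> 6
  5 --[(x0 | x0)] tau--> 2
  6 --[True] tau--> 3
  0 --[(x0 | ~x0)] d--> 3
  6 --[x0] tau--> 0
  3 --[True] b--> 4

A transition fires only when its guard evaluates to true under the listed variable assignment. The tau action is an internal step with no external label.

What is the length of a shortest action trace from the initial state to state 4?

Layered search for 4:
  Layer 0: {0}
  Layer 1: {3,6}
  Layer 2: {2,4}
first hit 4 at d=2 via c·b

Answer: 2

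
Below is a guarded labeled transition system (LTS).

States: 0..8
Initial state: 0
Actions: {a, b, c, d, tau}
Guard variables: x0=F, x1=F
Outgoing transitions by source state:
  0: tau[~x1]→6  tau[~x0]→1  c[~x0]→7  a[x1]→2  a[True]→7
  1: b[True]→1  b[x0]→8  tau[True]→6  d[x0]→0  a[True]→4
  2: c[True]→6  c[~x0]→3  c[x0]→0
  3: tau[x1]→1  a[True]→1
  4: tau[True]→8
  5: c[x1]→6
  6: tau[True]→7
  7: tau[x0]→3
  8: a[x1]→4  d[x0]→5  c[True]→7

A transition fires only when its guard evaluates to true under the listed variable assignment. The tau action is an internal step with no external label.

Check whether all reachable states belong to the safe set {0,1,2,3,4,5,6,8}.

Allowed set {0,1,2,3,4,5,6,8}
Reachable = {0,1,4,6,7,8}
  0: ✓
  1: ✓
  4: ✓
  6: ✓
  7: outside
  8: ✓
reach 7 via c — violates

Answer: INVARIANT VIOLATED at state 7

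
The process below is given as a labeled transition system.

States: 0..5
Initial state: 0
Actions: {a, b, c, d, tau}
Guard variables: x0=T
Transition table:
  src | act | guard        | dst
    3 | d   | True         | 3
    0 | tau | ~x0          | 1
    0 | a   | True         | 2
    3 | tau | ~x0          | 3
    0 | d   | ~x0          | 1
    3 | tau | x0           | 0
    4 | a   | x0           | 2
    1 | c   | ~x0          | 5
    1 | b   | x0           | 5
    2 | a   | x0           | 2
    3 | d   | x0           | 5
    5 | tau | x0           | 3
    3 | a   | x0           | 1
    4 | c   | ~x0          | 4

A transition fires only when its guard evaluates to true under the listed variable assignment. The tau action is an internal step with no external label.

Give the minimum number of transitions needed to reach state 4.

Answer: UNREACHABLE

Trace:
BFS to 4:
  Layer 0: {0}
  Layer 1: {2}
4 never appears.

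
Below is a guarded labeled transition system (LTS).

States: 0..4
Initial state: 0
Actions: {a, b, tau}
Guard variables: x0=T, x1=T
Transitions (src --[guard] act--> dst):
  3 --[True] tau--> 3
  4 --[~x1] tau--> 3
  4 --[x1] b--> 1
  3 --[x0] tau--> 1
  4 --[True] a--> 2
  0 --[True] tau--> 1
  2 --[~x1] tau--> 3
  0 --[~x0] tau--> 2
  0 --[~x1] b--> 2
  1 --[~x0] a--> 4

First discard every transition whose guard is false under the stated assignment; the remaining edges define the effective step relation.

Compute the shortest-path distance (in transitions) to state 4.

BFS to 4:
  Layer 0: {0}
  Layer 1: {1}
4 never appears.

Answer: UNREACHABLE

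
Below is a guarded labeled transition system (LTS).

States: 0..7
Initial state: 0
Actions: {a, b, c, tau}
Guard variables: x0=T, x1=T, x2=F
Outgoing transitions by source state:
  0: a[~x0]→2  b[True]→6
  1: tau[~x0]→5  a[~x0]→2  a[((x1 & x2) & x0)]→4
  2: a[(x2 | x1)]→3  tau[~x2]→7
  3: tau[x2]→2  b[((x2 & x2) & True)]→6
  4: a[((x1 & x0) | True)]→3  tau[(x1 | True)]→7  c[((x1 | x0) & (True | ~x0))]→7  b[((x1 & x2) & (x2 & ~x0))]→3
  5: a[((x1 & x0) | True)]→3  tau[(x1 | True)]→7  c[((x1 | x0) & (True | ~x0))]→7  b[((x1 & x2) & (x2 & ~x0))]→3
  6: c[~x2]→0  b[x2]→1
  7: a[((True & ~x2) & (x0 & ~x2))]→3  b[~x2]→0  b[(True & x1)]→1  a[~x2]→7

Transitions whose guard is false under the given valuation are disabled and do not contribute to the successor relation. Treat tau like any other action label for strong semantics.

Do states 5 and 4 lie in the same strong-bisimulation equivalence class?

Bisimulation quotient by refinement:
  π0 = {{0,1,2,3,4,5,6,7}}
  π1 = {{0},{1,3},{2},{4,5},{6},{7}}
Fixed point at round 2; 6 class(es).
[5]={4,5}  [4]={4,5}

Answer: BISIMILAR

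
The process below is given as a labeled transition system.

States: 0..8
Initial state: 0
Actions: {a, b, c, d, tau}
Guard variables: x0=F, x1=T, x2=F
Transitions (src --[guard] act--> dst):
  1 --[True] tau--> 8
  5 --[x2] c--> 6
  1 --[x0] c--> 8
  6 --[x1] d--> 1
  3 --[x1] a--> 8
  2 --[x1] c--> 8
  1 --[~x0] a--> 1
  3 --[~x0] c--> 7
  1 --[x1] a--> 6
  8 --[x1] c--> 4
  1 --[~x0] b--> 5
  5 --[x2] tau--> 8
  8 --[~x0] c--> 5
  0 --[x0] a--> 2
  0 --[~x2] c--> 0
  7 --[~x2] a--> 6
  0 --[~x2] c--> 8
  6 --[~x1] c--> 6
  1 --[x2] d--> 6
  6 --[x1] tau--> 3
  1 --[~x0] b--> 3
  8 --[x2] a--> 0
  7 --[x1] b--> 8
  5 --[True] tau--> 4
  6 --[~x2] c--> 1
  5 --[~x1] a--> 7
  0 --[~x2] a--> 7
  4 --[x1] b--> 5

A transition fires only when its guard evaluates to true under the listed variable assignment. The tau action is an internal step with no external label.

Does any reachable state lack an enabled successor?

Answer: DEADLOCK-FREE

Working:
Reachable = {0,1,3,4,5,6,7,8}
  0: a→7  c→0  c→8  [3 exit(s)]
  1: a→1  a→6  b→3  b→5  tau→8  [5 exit(s)]
  3: a→8  c→7  [2 exit(s)]
  4: b→5  [1 exit(s)]
  5: tau→4  [1 exit(s)]
  6: c→1  d→1  tau→3  [3 exit(s)]
  7: a→6  b→8  [2 exit(s)]
  8: c→4  c→5  [2 exit(s)]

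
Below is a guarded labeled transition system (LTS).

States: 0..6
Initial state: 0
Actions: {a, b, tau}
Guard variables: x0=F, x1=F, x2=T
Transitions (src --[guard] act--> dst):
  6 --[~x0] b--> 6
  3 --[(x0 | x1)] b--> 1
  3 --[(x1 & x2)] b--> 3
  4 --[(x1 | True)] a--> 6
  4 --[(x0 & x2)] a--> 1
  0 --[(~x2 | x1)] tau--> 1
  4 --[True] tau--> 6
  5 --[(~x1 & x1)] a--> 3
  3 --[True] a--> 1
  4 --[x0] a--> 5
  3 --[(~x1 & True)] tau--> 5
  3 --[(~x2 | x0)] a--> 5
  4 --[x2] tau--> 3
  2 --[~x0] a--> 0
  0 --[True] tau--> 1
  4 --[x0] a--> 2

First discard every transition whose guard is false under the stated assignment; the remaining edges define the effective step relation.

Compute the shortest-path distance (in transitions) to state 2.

Breadth-first toward 2:
  Layer 0: {0}
  Layer 1: {1}
2 never appears.

Answer: UNREACHABLE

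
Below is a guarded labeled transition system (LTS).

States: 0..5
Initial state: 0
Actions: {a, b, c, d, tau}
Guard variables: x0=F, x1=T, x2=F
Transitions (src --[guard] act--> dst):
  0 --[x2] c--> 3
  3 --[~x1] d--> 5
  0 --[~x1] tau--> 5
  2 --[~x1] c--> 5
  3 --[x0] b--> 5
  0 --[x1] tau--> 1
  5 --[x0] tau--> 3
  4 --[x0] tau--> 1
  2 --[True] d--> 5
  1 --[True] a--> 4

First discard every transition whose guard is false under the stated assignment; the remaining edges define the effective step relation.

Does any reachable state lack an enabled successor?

Answer: DEADLOCK at state 4

Trace:
Reach set: {0,1,4}
  0: tau→1  [1 out]
  1: a→4  [1 out]
  4: ∅  [no exit]
Path to 4: tau·a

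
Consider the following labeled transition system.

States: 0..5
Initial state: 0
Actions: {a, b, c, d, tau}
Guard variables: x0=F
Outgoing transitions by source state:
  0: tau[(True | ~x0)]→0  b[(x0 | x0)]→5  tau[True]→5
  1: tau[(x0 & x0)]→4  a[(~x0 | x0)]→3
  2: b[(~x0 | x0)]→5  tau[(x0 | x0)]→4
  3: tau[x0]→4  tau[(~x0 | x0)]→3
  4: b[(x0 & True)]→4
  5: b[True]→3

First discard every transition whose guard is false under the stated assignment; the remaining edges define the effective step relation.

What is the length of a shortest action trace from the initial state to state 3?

Answer: 2

Trace:
Layered search for 3:
  Layer 0: {0}
  Layer 1: {5}
  Layer 2: {3}
first hit 3 at d=2 via tau·b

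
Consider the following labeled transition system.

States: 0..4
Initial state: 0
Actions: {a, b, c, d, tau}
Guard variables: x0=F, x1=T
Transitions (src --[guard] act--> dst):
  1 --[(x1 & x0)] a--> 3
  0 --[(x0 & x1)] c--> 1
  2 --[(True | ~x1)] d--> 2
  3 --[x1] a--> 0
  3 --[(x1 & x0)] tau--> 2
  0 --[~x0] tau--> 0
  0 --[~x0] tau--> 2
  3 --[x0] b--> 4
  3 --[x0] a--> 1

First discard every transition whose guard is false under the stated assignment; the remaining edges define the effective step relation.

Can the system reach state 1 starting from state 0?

Guard filter leaves 4 enabled edge(s).
Layer 0: {0}
Layer 1: {2}  total {0,2}
Reachable = {0,2}

Answer: UNREACHABLE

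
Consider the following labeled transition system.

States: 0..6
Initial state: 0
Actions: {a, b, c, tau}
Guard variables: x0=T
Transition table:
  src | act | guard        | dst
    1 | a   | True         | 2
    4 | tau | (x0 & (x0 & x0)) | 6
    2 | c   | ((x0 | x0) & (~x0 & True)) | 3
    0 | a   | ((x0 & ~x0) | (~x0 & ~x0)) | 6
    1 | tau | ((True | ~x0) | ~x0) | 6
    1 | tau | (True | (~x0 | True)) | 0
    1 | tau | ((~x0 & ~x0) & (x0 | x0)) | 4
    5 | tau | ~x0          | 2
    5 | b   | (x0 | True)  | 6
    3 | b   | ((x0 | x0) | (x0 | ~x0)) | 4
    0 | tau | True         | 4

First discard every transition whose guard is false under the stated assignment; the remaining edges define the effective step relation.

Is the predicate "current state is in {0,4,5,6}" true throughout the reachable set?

Inv-set: {0,4,5,6}
Reach set: {0,4,6}
  0: ✓
  4: ✓
  6: ✓

Answer: INVARIANT HOLDS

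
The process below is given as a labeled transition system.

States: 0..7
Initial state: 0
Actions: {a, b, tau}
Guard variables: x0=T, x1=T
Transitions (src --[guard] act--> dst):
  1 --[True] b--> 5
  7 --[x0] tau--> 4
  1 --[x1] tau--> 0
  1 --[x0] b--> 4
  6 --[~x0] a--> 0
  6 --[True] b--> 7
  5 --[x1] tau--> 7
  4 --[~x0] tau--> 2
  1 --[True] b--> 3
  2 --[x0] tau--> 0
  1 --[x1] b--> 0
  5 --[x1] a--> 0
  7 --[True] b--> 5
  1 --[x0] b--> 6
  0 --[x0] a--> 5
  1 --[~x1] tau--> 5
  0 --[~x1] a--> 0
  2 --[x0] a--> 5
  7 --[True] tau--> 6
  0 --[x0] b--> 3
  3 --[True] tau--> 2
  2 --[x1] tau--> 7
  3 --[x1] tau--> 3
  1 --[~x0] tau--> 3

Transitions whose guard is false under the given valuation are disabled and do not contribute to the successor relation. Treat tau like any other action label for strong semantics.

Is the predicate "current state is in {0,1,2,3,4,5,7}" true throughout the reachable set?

Allowed set {0,1,2,3,4,5,7}
Reachable = {0,2,3,4,5,6,7}
  0: ok
  2: ok
  3: ok
  4: ok
  5: ok
  6: outside
  7: ok
counterexample path to 6: a·tau·tau

Answer: INVARIANT VIOLATED at state 6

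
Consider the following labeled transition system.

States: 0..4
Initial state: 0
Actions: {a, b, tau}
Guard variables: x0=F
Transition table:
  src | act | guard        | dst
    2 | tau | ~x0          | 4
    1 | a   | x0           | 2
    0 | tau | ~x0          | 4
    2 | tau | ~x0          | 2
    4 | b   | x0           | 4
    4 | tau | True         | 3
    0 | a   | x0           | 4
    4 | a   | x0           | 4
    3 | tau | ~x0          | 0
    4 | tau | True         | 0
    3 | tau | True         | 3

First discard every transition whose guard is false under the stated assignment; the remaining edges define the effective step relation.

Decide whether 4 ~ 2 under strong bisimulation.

Compute ~ classes (split until stable):
  P[0] = {{0,1,2,3,4}}
  P[1] = {{0,2,3,4},{1}}
stable after 2 split(s): 2 block(s)
class of 4: {0,2,3,4}; class of 2: {0,2,3,4}

Answer: BISIMILAR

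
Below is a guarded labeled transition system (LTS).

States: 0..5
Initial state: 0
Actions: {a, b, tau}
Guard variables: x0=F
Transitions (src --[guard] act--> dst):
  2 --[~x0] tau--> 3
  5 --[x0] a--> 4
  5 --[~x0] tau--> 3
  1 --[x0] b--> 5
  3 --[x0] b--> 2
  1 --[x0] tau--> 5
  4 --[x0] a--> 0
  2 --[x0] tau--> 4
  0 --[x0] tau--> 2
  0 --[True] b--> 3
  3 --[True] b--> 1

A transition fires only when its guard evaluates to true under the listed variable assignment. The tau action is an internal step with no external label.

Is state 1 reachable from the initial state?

Answer: REACHABLE

Working:
4 transition(s) survive guard evaluation.
Layer 0: {0}
Layer 1: {3}  cumulative {0,3}
Layer 2: {1}  cumulative {0,1,3}
Reachable = {0,1,3}
trace reaching 1: b·b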